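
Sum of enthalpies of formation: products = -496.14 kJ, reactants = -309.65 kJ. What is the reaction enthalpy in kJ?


dH_rxn = sum(dH_f products) - sum(dH_f reactants)
dH_rxn = -496.14 - (-309.65)
dH_rxn = -186.49 kJ:

-186.49 kJ


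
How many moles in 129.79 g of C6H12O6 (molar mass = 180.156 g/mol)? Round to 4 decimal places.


n = mass / M
n = 129.79 / 180.156
n = 0.72043118 mol, rounded to 4 dp:

0.7204 mol


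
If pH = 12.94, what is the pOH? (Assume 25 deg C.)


At 25 deg C, pH + pOH = 14.
pOH = 14 - pH = 14 - 12.94
pOH = 1.06:

1.06


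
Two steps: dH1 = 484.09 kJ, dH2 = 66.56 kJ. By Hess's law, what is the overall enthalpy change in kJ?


Hess's law: enthalpy is a state function, so add the step enthalpies.
dH_total = dH1 + dH2 = 484.09 + (66.56)
dH_total = 550.65 kJ:

550.65 kJ


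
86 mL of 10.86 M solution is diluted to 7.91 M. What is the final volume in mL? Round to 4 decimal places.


Dilution: M1*V1 = M2*V2, solve for V2.
V2 = M1*V1 / M2
V2 = 10.86 * 86 / 7.91
V2 = 933.96 / 7.91
V2 = 118.07332491 mL, rounded to 4 dp:

118.0733 mL


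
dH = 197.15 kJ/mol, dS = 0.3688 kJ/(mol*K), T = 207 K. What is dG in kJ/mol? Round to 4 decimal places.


Gibbs: dG = dH - T*dS (consistent units, dS already in kJ/(mol*K)).
T*dS = 207 * 0.3688 = 76.3416
dG = 197.15 - (76.3416)
dG = 120.8084 kJ/mol, rounded to 4 dp:

120.8084 kJ/mol


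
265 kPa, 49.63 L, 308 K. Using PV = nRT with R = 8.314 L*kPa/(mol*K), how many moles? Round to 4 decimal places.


PV = nRT, solve for n = PV / (RT).
PV = 265 * 49.63 = 13151.95
RT = 8.314 * 308 = 2560.712
n = 13151.95 / 2560.712
n = 5.136052 mol, rounded to 4 dp:

5.1361 mol


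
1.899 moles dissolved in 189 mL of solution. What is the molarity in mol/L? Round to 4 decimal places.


Convert volume to liters: V_L = V_mL / 1000.
V_L = 189 / 1000 = 0.189 L
M = n / V_L = 1.899 / 0.189
M = 10.04761905 mol/L, rounded to 4 dp:

10.0476 mol/L


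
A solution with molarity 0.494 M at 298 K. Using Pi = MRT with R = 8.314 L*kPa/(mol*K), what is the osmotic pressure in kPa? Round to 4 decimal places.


Osmotic pressure (van't Hoff): Pi = M*R*T.
RT = 8.314 * 298 = 2477.572
Pi = 0.494 * 2477.572
Pi = 1223.920568 kPa, rounded to 4 dp:

1223.9206 kPa


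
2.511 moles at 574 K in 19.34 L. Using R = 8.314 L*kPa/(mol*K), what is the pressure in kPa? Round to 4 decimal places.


PV = nRT, solve for P = nRT / V.
nRT = 2.511 * 8.314 * 574 = 11983.0846
P = 11983.0846 / 19.34
P = 619.60106515 kPa, rounded to 4 dp:

619.6011 kPa


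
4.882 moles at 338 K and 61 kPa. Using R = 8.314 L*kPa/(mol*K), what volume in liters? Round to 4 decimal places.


PV = nRT, solve for V = nRT / P.
nRT = 4.882 * 8.314 * 338 = 13719.0644
V = 13719.0644 / 61
V = 224.90269508 L, rounded to 4 dp:

224.9027 L


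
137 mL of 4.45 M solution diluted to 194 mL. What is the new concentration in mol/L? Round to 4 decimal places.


Dilution: M1*V1 = M2*V2, solve for M2.
M2 = M1*V1 / V2
M2 = 4.45 * 137 / 194
M2 = 609.65 / 194
M2 = 3.14252577 mol/L, rounded to 4 dp:

3.1425 mol/L


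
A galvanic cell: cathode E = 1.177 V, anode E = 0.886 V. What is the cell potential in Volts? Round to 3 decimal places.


Standard cell potential: E_cell = E_cathode - E_anode.
E_cell = 1.177 - (0.886)
E_cell = 0.291 V, rounded to 3 dp:

0.291 V


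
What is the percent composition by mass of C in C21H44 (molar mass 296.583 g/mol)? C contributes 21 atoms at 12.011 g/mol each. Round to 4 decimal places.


pct = 100 * (n_elem * M_elem) / M_total
mass_contribution = 21 * 12.011 = 252.231 g/mol
pct = 100 * 252.231 / 296.583
pct = 85.04567018 %, rounded to 4 dp:

85.0457 %


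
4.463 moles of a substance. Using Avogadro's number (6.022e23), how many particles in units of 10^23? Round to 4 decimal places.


N = n * NA, then divide by 1e23 for the requested units.
N / 1e23 = n * 6.022
N / 1e23 = 4.463 * 6.022
N / 1e23 = 26.876186, rounded to 4 dp:

26.8762


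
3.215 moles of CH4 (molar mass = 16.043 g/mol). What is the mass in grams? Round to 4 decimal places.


mass = n * M
mass = 3.215 * 16.043
mass = 51.578245 g, rounded to 4 dp:

51.5782 g


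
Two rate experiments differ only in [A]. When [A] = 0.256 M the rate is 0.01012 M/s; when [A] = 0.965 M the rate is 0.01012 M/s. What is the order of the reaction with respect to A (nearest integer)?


Rate is proportional to [A]^n, so rate2/rate1 = ([A]2/[A]1)^n. Take logs to solve for n.
rate2/rate1 = 0.01012 / 0.01012 = 1.0
[A]2/[A]1 = 0.965 / 0.256 = 3.7695
n = ln(1.0) / ln(3.7695) = 0.0
Nearest integer order:

0


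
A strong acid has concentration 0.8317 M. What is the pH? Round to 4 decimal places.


A strong acid dissociates completely, so [H+] equals the given concentration.
pH = -log10([H+]) = -log10(0.8317)
pH = 0.0800333, rounded to 4 dp:

0.0800


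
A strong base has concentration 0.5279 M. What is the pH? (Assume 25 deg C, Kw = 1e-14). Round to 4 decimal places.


A strong base dissociates completely, so [OH-] equals the given concentration.
pOH = -log10([OH-]) = -log10(0.5279) = 0.277448
pH = 14 - pOH = 14 - 0.277448
pH = 13.722552, rounded to 4 dp:

13.7226


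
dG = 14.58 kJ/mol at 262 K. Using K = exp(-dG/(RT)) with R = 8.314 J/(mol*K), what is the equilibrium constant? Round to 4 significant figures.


dG is in kJ/mol; multiply by 1000 to match R in J/(mol*K).
RT = 8.314 * 262 = 2178.268 J/mol
exponent = -dG*1000 / (RT) = -(14.58*1000) / 2178.268 = -6.69339126
K = exp(-6.69339126)
K = 0.0012390736, rounded to 4 significant figures:

0.001239


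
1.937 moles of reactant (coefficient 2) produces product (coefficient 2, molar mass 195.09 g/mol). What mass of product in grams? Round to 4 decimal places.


Use the coefficient ratio to convert reactant moles to product moles, then multiply by the product's molar mass.
moles_P = moles_R * (coeff_P / coeff_R) = 1.937 * (2/2) = 1.937
mass_P = moles_P * M_P = 1.937 * 195.09
mass_P = 377.88933 g, rounded to 4 dp:

377.8893 g


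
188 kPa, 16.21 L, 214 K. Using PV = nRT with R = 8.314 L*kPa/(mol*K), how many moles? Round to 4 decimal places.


PV = nRT, solve for n = PV / (RT).
PV = 188 * 16.21 = 3047.48
RT = 8.314 * 214 = 1779.196
n = 3047.48 / 1779.196
n = 1.71284108 mol, rounded to 4 dp:

1.7128 mol


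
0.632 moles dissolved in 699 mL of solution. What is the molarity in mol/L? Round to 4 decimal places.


Convert volume to liters: V_L = V_mL / 1000.
V_L = 699 / 1000 = 0.699 L
M = n / V_L = 0.632 / 0.699
M = 0.90414878 mol/L, rounded to 4 dp:

0.9041 mol/L


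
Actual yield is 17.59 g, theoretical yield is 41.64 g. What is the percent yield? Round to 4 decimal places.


% yield = 100 * actual / theoretical
% yield = 100 * 17.59 / 41.64
% yield = 42.24303554 %, rounded to 4 dp:

42.2430 %


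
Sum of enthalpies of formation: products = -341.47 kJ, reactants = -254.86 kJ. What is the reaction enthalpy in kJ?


dH_rxn = sum(dH_f products) - sum(dH_f reactants)
dH_rxn = -341.47 - (-254.86)
dH_rxn = -86.61 kJ:

-86.61 kJ


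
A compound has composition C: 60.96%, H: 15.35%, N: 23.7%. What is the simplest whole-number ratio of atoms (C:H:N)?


Assume 100 g of compound, divide each mass% by atomic mass to get moles, then normalize by the smallest to get a raw atom ratio.
Moles per 100 g: C: 60.96/12.011 = 5.0753, H: 15.35/1.008 = 15.2282, N: 23.7/14.007 = 1.692
Raw ratio (divide by min = 1.692): C: 3.0, H: 9.0, N: 1.0
Multiply by 1 to clear fractions: C: 3.0 ~= 3, H: 9.0 ~= 9, N: 1.0 ~= 1
Reduce by GCD to get the simplest whole-number ratio:

3:9:1


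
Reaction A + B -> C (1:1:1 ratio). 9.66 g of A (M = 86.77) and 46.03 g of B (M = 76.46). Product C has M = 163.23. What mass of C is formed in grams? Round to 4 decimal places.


Find moles of each reactant; the smaller value is the limiting reagent in a 1:1:1 reaction, so moles_C equals moles of the limiter.
n_A = mass_A / M_A = 9.66 / 86.77 = 0.111329 mol
n_B = mass_B / M_B = 46.03 / 76.46 = 0.602014 mol
Limiting reagent: A (smaller), n_limiting = 0.111329 mol
mass_C = n_limiting * M_C = 0.111329 * 163.23
mass_C = 18.17223267 g, rounded to 4 dp:

18.1722 g


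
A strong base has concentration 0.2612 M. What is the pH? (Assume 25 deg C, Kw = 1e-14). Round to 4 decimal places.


A strong base dissociates completely, so [OH-] equals the given concentration.
pOH = -log10([OH-]) = -log10(0.2612) = 0.583027
pH = 14 - pOH = 14 - 0.583027
pH = 13.416973, rounded to 4 dp:

13.4170


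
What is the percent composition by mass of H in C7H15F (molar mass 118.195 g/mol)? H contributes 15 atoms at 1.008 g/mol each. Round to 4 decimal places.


pct = 100 * (n_elem * M_elem) / M_total
mass_contribution = 15 * 1.008 = 15.12 g/mol
pct = 100 * 15.12 / 118.195
pct = 12.79241931 %, rounded to 4 dp:

12.7924 %


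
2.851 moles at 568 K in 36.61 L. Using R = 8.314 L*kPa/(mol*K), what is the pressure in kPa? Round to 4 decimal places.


PV = nRT, solve for P = nRT / V.
nRT = 2.851 * 8.314 * 568 = 13463.4256
P = 13463.4256 / 36.61
P = 367.7526796 kPa, rounded to 4 dp:

367.7527 kPa


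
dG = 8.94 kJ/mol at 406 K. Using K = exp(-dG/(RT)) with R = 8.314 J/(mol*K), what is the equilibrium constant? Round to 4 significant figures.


dG is in kJ/mol; multiply by 1000 to match R in J/(mol*K).
RT = 8.314 * 406 = 3375.484 J/mol
exponent = -dG*1000 / (RT) = -(8.94*1000) / 3375.484 = -2.64850907
K = exp(-2.64850907)
K = 0.070756628, rounded to 4 significant figures:

0.07076


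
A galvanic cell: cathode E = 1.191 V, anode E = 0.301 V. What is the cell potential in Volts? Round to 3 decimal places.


Standard cell potential: E_cell = E_cathode - E_anode.
E_cell = 1.191 - (0.301)
E_cell = 0.89 V, rounded to 3 dp:

0.890 V


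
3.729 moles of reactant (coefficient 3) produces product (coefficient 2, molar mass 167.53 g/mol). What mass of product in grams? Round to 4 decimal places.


Use the coefficient ratio to convert reactant moles to product moles, then multiply by the product's molar mass.
moles_P = moles_R * (coeff_P / coeff_R) = 3.729 * (2/3) = 2.486
mass_P = moles_P * M_P = 2.486 * 167.53
mass_P = 416.47958 g, rounded to 4 dp:

416.4796 g


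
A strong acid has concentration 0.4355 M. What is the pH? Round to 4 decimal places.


A strong acid dissociates completely, so [H+] equals the given concentration.
pH = -log10([H+]) = -log10(0.4355)
pH = 0.36101184, rounded to 4 dp:

0.3610


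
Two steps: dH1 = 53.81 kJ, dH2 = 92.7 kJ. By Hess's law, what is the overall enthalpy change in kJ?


Hess's law: enthalpy is a state function, so add the step enthalpies.
dH_total = dH1 + dH2 = 53.81 + (92.7)
dH_total = 146.51 kJ:

146.51 kJ


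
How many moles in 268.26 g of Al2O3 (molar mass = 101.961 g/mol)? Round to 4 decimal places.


n = mass / M
n = 268.26 / 101.961
n = 2.63100597 mol, rounded to 4 dp:

2.6310 mol


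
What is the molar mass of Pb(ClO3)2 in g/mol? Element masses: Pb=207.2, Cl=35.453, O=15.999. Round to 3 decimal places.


M = sum(count * atomic_mass) over atoms.
M = 1*207.2 + 2*35.453 + 6*15.999
M = 207.2 + 70.906 + 95.994
M = 374.1 g/mol, rounded to 3 dp:

374.100 g/mol


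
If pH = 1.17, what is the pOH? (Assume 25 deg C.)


At 25 deg C, pH + pOH = 14.
pOH = 14 - pH = 14 - 1.17
pOH = 12.83:

12.83


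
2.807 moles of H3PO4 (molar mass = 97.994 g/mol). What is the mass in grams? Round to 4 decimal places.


mass = n * M
mass = 2.807 * 97.994
mass = 275.069158 g, rounded to 4 dp:

275.0692 g


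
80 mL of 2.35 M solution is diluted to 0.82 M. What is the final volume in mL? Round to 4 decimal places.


Dilution: M1*V1 = M2*V2, solve for V2.
V2 = M1*V1 / M2
V2 = 2.35 * 80 / 0.82
V2 = 188.0 / 0.82
V2 = 229.26829268 mL, rounded to 4 dp:

229.2683 mL


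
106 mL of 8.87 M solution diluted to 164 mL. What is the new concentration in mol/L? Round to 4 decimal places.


Dilution: M1*V1 = M2*V2, solve for M2.
M2 = M1*V1 / V2
M2 = 8.87 * 106 / 164
M2 = 940.22 / 164
M2 = 5.73304878 mol/L, rounded to 4 dp:

5.7330 mol/L


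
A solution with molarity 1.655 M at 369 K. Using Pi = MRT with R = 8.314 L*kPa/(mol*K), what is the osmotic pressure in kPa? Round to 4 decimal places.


Osmotic pressure (van't Hoff): Pi = M*R*T.
RT = 8.314 * 369 = 3067.866
Pi = 1.655 * 3067.866
Pi = 5077.31823 kPa, rounded to 4 dp:

5077.3182 kPa


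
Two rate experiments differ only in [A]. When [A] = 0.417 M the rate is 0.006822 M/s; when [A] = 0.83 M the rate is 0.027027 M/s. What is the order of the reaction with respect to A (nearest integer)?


Rate is proportional to [A]^n, so rate2/rate1 = ([A]2/[A]1)^n. Take logs to solve for n.
rate2/rate1 = 0.027027 / 0.006822 = 3.9617
[A]2/[A]1 = 0.83 / 0.417 = 1.9904
n = ln(3.9617) / ln(1.9904) = 2.0
Nearest integer order:

2


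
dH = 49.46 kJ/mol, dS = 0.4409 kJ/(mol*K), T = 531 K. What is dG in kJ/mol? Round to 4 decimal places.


Gibbs: dG = dH - T*dS (consistent units, dS already in kJ/(mol*K)).
T*dS = 531 * 0.4409 = 234.1179
dG = 49.46 - (234.1179)
dG = -184.6579 kJ/mol, rounded to 4 dp:

-184.6579 kJ/mol


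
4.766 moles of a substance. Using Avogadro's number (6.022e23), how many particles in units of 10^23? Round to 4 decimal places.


N = n * NA, then divide by 1e23 for the requested units.
N / 1e23 = n * 6.022
N / 1e23 = 4.766 * 6.022
N / 1e23 = 28.700852, rounded to 4 dp:

28.7009


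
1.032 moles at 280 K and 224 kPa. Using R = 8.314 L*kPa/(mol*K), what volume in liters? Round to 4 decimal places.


PV = nRT, solve for V = nRT / P.
nRT = 1.032 * 8.314 * 280 = 2402.4134
V = 2402.4134 / 224
V = 10.72505982 L, rounded to 4 dp:

10.7251 L


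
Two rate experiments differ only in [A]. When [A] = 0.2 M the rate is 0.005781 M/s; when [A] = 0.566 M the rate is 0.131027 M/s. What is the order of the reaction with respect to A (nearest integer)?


Rate is proportional to [A]^n, so rate2/rate1 = ([A]2/[A]1)^n. Take logs to solve for n.
rate2/rate1 = 0.131027 / 0.005781 = 22.6651
[A]2/[A]1 = 0.566 / 0.2 = 2.83
n = ln(22.6651) / ln(2.83) = 3.0
Nearest integer order:

3


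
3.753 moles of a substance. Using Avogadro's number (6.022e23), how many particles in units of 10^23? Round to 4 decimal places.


N = n * NA, then divide by 1e23 for the requested units.
N / 1e23 = n * 6.022
N / 1e23 = 3.753 * 6.022
N / 1e23 = 22.600566, rounded to 4 dp:

22.6006


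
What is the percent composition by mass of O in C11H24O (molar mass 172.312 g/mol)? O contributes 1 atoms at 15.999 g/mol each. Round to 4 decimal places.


pct = 100 * (n_elem * M_elem) / M_total
mass_contribution = 1 * 15.999 = 15.999 g/mol
pct = 100 * 15.999 / 172.312
pct = 9.28490181 %, rounded to 4 dp:

9.2849 %


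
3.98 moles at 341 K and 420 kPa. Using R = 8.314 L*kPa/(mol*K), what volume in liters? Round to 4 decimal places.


PV = nRT, solve for V = nRT / P.
nRT = 3.98 * 8.314 * 341 = 11283.5945
V = 11283.5945 / 420
V = 26.86570119 L, rounded to 4 dp:

26.8657 L


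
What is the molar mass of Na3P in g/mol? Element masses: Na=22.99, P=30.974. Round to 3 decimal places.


M = sum(count * atomic_mass) over atoms.
M = 3*22.99 + 1*30.974
M = 68.97 + 30.974
M = 99.944 g/mol, rounded to 3 dp:

99.944 g/mol


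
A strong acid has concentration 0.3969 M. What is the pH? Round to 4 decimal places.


A strong acid dissociates completely, so [H+] equals the given concentration.
pH = -log10([H+]) = -log10(0.3969)
pH = 0.4013189, rounded to 4 dp:

0.4013


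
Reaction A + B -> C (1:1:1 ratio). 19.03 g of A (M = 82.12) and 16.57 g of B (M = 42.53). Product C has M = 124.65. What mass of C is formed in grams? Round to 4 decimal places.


Find moles of each reactant; the smaller value is the limiting reagent in a 1:1:1 reaction, so moles_C equals moles of the limiter.
n_A = mass_A / M_A = 19.03 / 82.12 = 0.231734 mol
n_B = mass_B / M_B = 16.57 / 42.53 = 0.389607 mol
Limiting reagent: A (smaller), n_limiting = 0.231734 mol
mass_C = n_limiting * M_C = 0.231734 * 124.65
mass_C = 28.8856431 g, rounded to 4 dp:

28.8856 g


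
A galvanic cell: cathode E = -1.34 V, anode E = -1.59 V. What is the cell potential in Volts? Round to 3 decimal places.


Standard cell potential: E_cell = E_cathode - E_anode.
E_cell = -1.34 - (-1.59)
E_cell = 0.25 V, rounded to 3 dp:

0.250 V


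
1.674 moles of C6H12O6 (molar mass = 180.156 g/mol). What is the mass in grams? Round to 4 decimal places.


mass = n * M
mass = 1.674 * 180.156
mass = 301.581144 g, rounded to 4 dp:

301.5811 g


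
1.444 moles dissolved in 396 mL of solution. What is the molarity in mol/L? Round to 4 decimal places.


Convert volume to liters: V_L = V_mL / 1000.
V_L = 396 / 1000 = 0.396 L
M = n / V_L = 1.444 / 0.396
M = 3.64646465 mol/L, rounded to 4 dp:

3.6465 mol/L


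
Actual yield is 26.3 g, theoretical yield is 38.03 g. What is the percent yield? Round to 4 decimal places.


% yield = 100 * actual / theoretical
% yield = 100 * 26.3 / 38.03
% yield = 69.15592953 %, rounded to 4 dp:

69.1559 %


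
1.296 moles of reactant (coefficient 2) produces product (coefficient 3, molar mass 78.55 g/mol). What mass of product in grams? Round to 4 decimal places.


Use the coefficient ratio to convert reactant moles to product moles, then multiply by the product's molar mass.
moles_P = moles_R * (coeff_P / coeff_R) = 1.296 * (3/2) = 1.944
mass_P = moles_P * M_P = 1.944 * 78.55
mass_P = 152.7012 g, rounded to 4 dp:

152.7012 g


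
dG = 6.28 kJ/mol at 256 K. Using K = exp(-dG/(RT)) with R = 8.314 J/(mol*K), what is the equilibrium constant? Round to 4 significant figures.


dG is in kJ/mol; multiply by 1000 to match R in J/(mol*K).
RT = 8.314 * 256 = 2128.384 J/mol
exponent = -dG*1000 / (RT) = -(6.28*1000) / 2128.384 = -2.95059538
K = exp(-2.95059538)
K = 0.052308553, rounded to 4 significant figures:

0.05231


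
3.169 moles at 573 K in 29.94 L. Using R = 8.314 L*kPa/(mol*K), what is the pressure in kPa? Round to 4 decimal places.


PV = nRT, solve for P = nRT / V.
nRT = 3.169 * 8.314 * 573 = 15096.8688
P = 15096.8688 / 29.94
P = 504.23743487 kPa, rounded to 4 dp:

504.2374 kPa


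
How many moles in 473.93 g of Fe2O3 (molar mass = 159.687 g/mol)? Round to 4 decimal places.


n = mass / M
n = 473.93 / 159.687
n = 2.96786839 mol, rounded to 4 dp:

2.9679 mol


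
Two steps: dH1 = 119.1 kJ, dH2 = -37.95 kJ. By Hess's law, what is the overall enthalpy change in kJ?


Hess's law: enthalpy is a state function, so add the step enthalpies.
dH_total = dH1 + dH2 = 119.1 + (-37.95)
dH_total = 81.15 kJ:

81.15 kJ


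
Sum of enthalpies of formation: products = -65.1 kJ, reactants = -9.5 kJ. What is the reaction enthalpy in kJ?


dH_rxn = sum(dH_f products) - sum(dH_f reactants)
dH_rxn = -65.1 - (-9.5)
dH_rxn = -55.6 kJ:

-55.60 kJ


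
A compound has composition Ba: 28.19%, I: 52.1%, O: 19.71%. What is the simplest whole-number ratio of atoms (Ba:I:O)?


Assume 100 g of compound, divide each mass% by atomic mass to get moles, then normalize by the smallest to get a raw atom ratio.
Moles per 100 g: Ba: 28.19/137.327 = 0.2053, I: 52.1/126.904 = 0.4105, O: 19.71/15.999 = 1.232
Raw ratio (divide by min = 0.2053): Ba: 1.0, I: 2.0, O: 6.001
Multiply by 1 to clear fractions: Ba: 1.0 ~= 1, I: 2.0 ~= 2, O: 6.001 ~= 6
Reduce by GCD to get the simplest whole-number ratio:

1:2:6


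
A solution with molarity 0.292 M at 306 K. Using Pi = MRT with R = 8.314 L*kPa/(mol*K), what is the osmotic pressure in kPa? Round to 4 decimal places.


Osmotic pressure (van't Hoff): Pi = M*R*T.
RT = 8.314 * 306 = 2544.084
Pi = 0.292 * 2544.084
Pi = 742.872528 kPa, rounded to 4 dp:

742.8725 kPa


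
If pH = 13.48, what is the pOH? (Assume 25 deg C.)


At 25 deg C, pH + pOH = 14.
pOH = 14 - pH = 14 - 13.48
pOH = 0.52:

0.52


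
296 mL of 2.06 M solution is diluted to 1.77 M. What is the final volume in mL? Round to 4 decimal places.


Dilution: M1*V1 = M2*V2, solve for V2.
V2 = M1*V1 / M2
V2 = 2.06 * 296 / 1.77
V2 = 609.76 / 1.77
V2 = 344.49717514 mL, rounded to 4 dp:

344.4972 mL


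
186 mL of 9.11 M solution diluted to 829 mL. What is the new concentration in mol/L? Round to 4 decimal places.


Dilution: M1*V1 = M2*V2, solve for M2.
M2 = M1*V1 / V2
M2 = 9.11 * 186 / 829
M2 = 1694.46 / 829
M2 = 2.0439807 mol/L, rounded to 4 dp:

2.0440 mol/L


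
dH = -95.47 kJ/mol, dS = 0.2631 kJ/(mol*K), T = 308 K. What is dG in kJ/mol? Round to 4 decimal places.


Gibbs: dG = dH - T*dS (consistent units, dS already in kJ/(mol*K)).
T*dS = 308 * 0.2631 = 81.0348
dG = -95.47 - (81.0348)
dG = -176.5048 kJ/mol, rounded to 4 dp:

-176.5048 kJ/mol


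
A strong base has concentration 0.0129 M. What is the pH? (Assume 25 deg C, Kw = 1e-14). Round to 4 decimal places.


A strong base dissociates completely, so [OH-] equals the given concentration.
pOH = -log10([OH-]) = -log10(0.0129) = 1.88941
pH = 14 - pOH = 14 - 1.88941
pH = 12.11059, rounded to 4 dp:

12.1106


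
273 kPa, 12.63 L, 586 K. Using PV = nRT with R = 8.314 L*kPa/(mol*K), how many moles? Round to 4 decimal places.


PV = nRT, solve for n = PV / (RT).
PV = 273 * 12.63 = 3447.99
RT = 8.314 * 586 = 4872.004
n = 3447.99 / 4872.004
n = 0.70771494 mol, rounded to 4 dp:

0.7077 mol


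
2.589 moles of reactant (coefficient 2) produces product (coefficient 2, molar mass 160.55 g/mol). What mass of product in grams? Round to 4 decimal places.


Use the coefficient ratio to convert reactant moles to product moles, then multiply by the product's molar mass.
moles_P = moles_R * (coeff_P / coeff_R) = 2.589 * (2/2) = 2.589
mass_P = moles_P * M_P = 2.589 * 160.55
mass_P = 415.66395 g, rounded to 4 dp:

415.6640 g


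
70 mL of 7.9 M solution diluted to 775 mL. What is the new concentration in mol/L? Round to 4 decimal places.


Dilution: M1*V1 = M2*V2, solve for M2.
M2 = M1*V1 / V2
M2 = 7.9 * 70 / 775
M2 = 553.0 / 775
M2 = 0.71354839 mol/L, rounded to 4 dp:

0.7135 mol/L


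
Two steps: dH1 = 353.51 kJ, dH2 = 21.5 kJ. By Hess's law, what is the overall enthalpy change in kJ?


Hess's law: enthalpy is a state function, so add the step enthalpies.
dH_total = dH1 + dH2 = 353.51 + (21.5)
dH_total = 375.01 kJ:

375.01 kJ


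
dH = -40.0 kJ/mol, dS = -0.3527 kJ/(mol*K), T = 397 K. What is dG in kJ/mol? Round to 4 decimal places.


Gibbs: dG = dH - T*dS (consistent units, dS already in kJ/(mol*K)).
T*dS = 397 * -0.3527 = -140.0219
dG = -40.0 - (-140.0219)
dG = 100.0219 kJ/mol, rounded to 4 dp:

100.0219 kJ/mol


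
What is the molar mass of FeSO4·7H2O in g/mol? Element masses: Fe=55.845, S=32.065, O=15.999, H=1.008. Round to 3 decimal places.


M = sum(count * atomic_mass) over atoms.
M = 1*55.845 + 1*32.065 + 11*15.999 + 14*1.008
M = 55.845 + 32.065 + 175.989 + 14.112
M = 278.011 g/mol, rounded to 3 dp:

278.011 g/mol


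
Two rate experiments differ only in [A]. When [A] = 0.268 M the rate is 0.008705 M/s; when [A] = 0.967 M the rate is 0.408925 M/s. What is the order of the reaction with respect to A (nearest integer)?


Rate is proportional to [A]^n, so rate2/rate1 = ([A]2/[A]1)^n. Take logs to solve for n.
rate2/rate1 = 0.408925 / 0.008705 = 46.9759
[A]2/[A]1 = 0.967 / 0.268 = 3.6082
n = ln(46.9759) / ln(3.6082) = 3.0
Nearest integer order:

3


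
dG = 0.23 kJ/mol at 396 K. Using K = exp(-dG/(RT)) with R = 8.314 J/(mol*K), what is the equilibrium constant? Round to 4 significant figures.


dG is in kJ/mol; multiply by 1000 to match R in J/(mol*K).
RT = 8.314 * 396 = 3292.344 J/mol
exponent = -dG*1000 / (RT) = -(0.23*1000) / 3292.344 = -0.06985904
K = exp(-0.06985904)
K = 0.93252526, rounded to 4 significant figures:

0.9325


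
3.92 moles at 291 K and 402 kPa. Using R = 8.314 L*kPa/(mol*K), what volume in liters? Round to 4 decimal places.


PV = nRT, solve for V = nRT / P.
nRT = 3.92 * 8.314 * 291 = 9483.9461
V = 9483.9461 / 402
V = 23.59190572 L, rounded to 4 dp:

23.5919 L


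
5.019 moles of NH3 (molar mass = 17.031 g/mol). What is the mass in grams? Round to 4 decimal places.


mass = n * M
mass = 5.019 * 17.031
mass = 85.478589 g, rounded to 4 dp:

85.4786 g


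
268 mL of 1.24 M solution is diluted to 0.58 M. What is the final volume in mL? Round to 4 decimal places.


Dilution: M1*V1 = M2*V2, solve for V2.
V2 = M1*V1 / M2
V2 = 1.24 * 268 / 0.58
V2 = 332.32 / 0.58
V2 = 572.96551724 mL, rounded to 4 dp:

572.9655 mL


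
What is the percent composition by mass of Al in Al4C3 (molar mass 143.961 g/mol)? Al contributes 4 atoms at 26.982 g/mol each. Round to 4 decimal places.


pct = 100 * (n_elem * M_elem) / M_total
mass_contribution = 4 * 26.982 = 107.928 g/mol
pct = 100 * 107.928 / 143.961
pct = 74.97030446 %, rounded to 4 dp:

74.9703 %


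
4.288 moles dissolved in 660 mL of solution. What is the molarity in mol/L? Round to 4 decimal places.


Convert volume to liters: V_L = V_mL / 1000.
V_L = 660 / 1000 = 0.66 L
M = n / V_L = 4.288 / 0.66
M = 6.4969697 mol/L, rounded to 4 dp:

6.4970 mol/L


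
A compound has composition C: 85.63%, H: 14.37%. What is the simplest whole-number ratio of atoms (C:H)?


Assume 100 g of compound, divide each mass% by atomic mass to get moles, then normalize by the smallest to get a raw atom ratio.
Moles per 100 g: C: 85.63/12.011 = 7.1293, H: 14.37/1.008 = 14.256
Raw ratio (divide by min = 7.1293): C: 1.0, H: 2.0
Multiply by 1 to clear fractions: C: 1.0 ~= 1, H: 2.0 ~= 2
Reduce by GCD to get the simplest whole-number ratio:

1:2


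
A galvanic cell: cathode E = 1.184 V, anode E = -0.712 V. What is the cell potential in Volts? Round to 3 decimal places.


Standard cell potential: E_cell = E_cathode - E_anode.
E_cell = 1.184 - (-0.712)
E_cell = 1.896 V, rounded to 3 dp:

1.896 V


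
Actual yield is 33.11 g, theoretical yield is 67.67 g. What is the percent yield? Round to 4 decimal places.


% yield = 100 * actual / theoretical
% yield = 100 * 33.11 / 67.67
% yield = 48.92862421 %, rounded to 4 dp:

48.9286 %


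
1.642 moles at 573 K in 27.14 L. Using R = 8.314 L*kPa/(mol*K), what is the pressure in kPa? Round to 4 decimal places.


PV = nRT, solve for P = nRT / V.
nRT = 1.642 * 8.314 * 573 = 7822.3599
P = 7822.3599 / 27.14
P = 288.22254606 kPa, rounded to 4 dp:

288.2225 kPa


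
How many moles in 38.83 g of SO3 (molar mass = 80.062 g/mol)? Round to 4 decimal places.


n = mass / M
n = 38.83 / 80.062
n = 0.48499913 mol, rounded to 4 dp:

0.4850 mol


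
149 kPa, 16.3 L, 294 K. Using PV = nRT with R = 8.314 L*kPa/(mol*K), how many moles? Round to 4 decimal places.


PV = nRT, solve for n = PV / (RT).
PV = 149 * 16.3 = 2428.7
RT = 8.314 * 294 = 2444.316
n = 2428.7 / 2444.316
n = 0.9936113 mol, rounded to 4 dp:

0.9936 mol


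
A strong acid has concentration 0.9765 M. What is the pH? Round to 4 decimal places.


A strong acid dissociates completely, so [H+] equals the given concentration.
pH = -log10([H+]) = -log10(0.9765)
pH = 0.01032775, rounded to 4 dp:

0.0103


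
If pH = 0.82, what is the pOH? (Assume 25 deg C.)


At 25 deg C, pH + pOH = 14.
pOH = 14 - pH = 14 - 0.82
pOH = 13.18:

13.18


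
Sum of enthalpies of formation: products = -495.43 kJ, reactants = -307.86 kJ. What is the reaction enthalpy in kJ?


dH_rxn = sum(dH_f products) - sum(dH_f reactants)
dH_rxn = -495.43 - (-307.86)
dH_rxn = -187.57 kJ:

-187.57 kJ


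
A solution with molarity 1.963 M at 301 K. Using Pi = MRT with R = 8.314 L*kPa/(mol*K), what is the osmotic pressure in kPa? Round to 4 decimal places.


Osmotic pressure (van't Hoff): Pi = M*R*T.
RT = 8.314 * 301 = 2502.514
Pi = 1.963 * 2502.514
Pi = 4912.434982 kPa, rounded to 4 dp:

4912.4350 kPa


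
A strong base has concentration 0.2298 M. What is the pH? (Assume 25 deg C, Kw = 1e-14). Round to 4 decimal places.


A strong base dissociates completely, so [OH-] equals the given concentration.
pOH = -log10([OH-]) = -log10(0.2298) = 0.63865
pH = 14 - pOH = 14 - 0.63865
pH = 13.36135, rounded to 4 dp:

13.3614


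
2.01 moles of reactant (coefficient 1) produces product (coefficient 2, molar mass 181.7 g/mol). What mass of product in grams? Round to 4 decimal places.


Use the coefficient ratio to convert reactant moles to product moles, then multiply by the product's molar mass.
moles_P = moles_R * (coeff_P / coeff_R) = 2.01 * (2/1) = 4.02
mass_P = moles_P * M_P = 4.02 * 181.7
mass_P = 730.434 g, rounded to 4 dp:

730.4340 g


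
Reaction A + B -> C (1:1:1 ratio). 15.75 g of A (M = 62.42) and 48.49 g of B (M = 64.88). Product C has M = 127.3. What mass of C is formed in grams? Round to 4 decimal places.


Find moles of each reactant; the smaller value is the limiting reagent in a 1:1:1 reaction, so moles_C equals moles of the limiter.
n_A = mass_A / M_A = 15.75 / 62.42 = 0.252323 mol
n_B = mass_B / M_B = 48.49 / 64.88 = 0.74738 mol
Limiting reagent: A (smaller), n_limiting = 0.252323 mol
mass_C = n_limiting * M_C = 0.252323 * 127.3
mass_C = 32.1207179 g, rounded to 4 dp:

32.1207 g


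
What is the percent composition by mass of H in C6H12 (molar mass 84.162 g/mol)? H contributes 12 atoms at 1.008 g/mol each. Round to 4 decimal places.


pct = 100 * (n_elem * M_elem) / M_total
mass_contribution = 12 * 1.008 = 12.096 g/mol
pct = 100 * 12.096 / 84.162
pct = 14.37228203 %, rounded to 4 dp:

14.3723 %


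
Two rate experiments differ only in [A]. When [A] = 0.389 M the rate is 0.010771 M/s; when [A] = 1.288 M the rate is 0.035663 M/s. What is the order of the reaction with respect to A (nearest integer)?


Rate is proportional to [A]^n, so rate2/rate1 = ([A]2/[A]1)^n. Take logs to solve for n.
rate2/rate1 = 0.035663 / 0.010771 = 3.311
[A]2/[A]1 = 1.288 / 0.389 = 3.3111
n = ln(3.311) / ln(3.3111) = 1.0
Nearest integer order:

1


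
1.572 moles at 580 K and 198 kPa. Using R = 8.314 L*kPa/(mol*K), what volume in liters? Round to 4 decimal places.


PV = nRT, solve for V = nRT / P.
nRT = 1.572 * 8.314 * 580 = 7580.3726
V = 7580.3726 / 198
V = 38.2847101 L, rounded to 4 dp:

38.2847 L


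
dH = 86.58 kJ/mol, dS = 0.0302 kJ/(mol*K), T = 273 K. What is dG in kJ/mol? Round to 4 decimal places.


Gibbs: dG = dH - T*dS (consistent units, dS already in kJ/(mol*K)).
T*dS = 273 * 0.0302 = 8.2446
dG = 86.58 - (8.2446)
dG = 78.3354 kJ/mol, rounded to 4 dp:

78.3354 kJ/mol


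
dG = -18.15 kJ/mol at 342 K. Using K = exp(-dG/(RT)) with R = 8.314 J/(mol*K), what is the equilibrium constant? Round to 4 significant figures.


dG is in kJ/mol; multiply by 1000 to match R in J/(mol*K).
RT = 8.314 * 342 = 2843.388 J/mol
exponent = -dG*1000 / (RT) = -(-18.15*1000) / 2843.388 = 6.38323015
K = exp(6.38323015)
K = 591.83634, rounded to 4 significant figures:

591.8


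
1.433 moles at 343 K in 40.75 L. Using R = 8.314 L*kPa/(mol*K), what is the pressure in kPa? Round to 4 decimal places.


PV = nRT, solve for P = nRT / V.
nRT = 1.433 * 8.314 * 343 = 4086.489
P = 4086.489 / 40.75
P = 100.28193865 kPa, rounded to 4 dp:

100.2819 kPa


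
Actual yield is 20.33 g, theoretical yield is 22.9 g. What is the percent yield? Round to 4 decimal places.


% yield = 100 * actual / theoretical
% yield = 100 * 20.33 / 22.9
% yield = 88.77729258 %, rounded to 4 dp:

88.7773 %


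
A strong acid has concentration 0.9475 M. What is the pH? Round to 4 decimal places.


A strong acid dissociates completely, so [H+] equals the given concentration.
pH = -log10([H+]) = -log10(0.9475)
pH = 0.02342078, rounded to 4 dp:

0.0234


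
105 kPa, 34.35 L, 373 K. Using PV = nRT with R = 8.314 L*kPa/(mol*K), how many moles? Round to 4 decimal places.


PV = nRT, solve for n = PV / (RT).
PV = 105 * 34.35 = 3606.75
RT = 8.314 * 373 = 3101.122
n = 3606.75 / 3101.122
n = 1.16304679 mol, rounded to 4 dp:

1.1630 mol


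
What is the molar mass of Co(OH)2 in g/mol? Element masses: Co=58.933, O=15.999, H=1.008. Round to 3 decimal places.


M = sum(count * atomic_mass) over atoms.
M = 1*58.933 + 2*15.999 + 2*1.008
M = 58.933 + 31.998 + 2.016
M = 92.947 g/mol, rounded to 3 dp:

92.947 g/mol


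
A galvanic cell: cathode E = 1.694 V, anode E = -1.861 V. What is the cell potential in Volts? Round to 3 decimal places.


Standard cell potential: E_cell = E_cathode - E_anode.
E_cell = 1.694 - (-1.861)
E_cell = 3.555 V, rounded to 3 dp:

3.555 V


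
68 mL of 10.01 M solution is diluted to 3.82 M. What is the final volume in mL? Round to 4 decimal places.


Dilution: M1*V1 = M2*V2, solve for V2.
V2 = M1*V1 / M2
V2 = 10.01 * 68 / 3.82
V2 = 680.68 / 3.82
V2 = 178.18848168 mL, rounded to 4 dp:

178.1885 mL


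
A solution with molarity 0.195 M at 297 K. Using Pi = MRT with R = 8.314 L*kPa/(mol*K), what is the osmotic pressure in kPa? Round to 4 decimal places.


Osmotic pressure (van't Hoff): Pi = M*R*T.
RT = 8.314 * 297 = 2469.258
Pi = 0.195 * 2469.258
Pi = 481.50531 kPa, rounded to 4 dp:

481.5053 kPa


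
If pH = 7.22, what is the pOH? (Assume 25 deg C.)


At 25 deg C, pH + pOH = 14.
pOH = 14 - pH = 14 - 7.22
pOH = 6.78:

6.78


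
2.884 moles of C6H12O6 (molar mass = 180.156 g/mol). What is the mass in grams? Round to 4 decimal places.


mass = n * M
mass = 2.884 * 180.156
mass = 519.569904 g, rounded to 4 dp:

519.5699 g


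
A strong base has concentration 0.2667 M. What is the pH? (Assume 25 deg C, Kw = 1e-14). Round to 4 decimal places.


A strong base dissociates completely, so [OH-] equals the given concentration.
pOH = -log10([OH-]) = -log10(0.2667) = 0.573977
pH = 14 - pOH = 14 - 0.573977
pH = 13.426023, rounded to 4 dp:

13.4260


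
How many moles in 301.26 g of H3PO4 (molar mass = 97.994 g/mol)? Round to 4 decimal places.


n = mass / M
n = 301.26 / 97.994
n = 3.07426985 mol, rounded to 4 dp:

3.0743 mol


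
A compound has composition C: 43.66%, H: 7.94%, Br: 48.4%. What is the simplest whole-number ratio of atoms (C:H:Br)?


Assume 100 g of compound, divide each mass% by atomic mass to get moles, then normalize by the smallest to get a raw atom ratio.
Moles per 100 g: C: 43.66/12.011 = 3.635, H: 7.94/1.008 = 7.877, Br: 48.4/79.904 = 0.6057
Raw ratio (divide by min = 0.6057): C: 6.001, H: 13.004, Br: 1.0
Multiply by 1 to clear fractions: C: 6.001 ~= 6, H: 13.004 ~= 13, Br: 1.0 ~= 1
Reduce by GCD to get the simplest whole-number ratio:

6:13:1


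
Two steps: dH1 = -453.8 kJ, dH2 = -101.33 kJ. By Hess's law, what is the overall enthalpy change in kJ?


Hess's law: enthalpy is a state function, so add the step enthalpies.
dH_total = dH1 + dH2 = -453.8 + (-101.33)
dH_total = -555.13 kJ:

-555.13 kJ


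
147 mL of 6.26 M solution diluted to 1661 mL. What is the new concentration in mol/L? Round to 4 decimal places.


Dilution: M1*V1 = M2*V2, solve for M2.
M2 = M1*V1 / V2
M2 = 6.26 * 147 / 1661
M2 = 920.22 / 1661
M2 = 0.55401565 mol/L, rounded to 4 dp:

0.5540 mol/L


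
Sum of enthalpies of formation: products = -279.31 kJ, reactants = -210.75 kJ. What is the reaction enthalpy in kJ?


dH_rxn = sum(dH_f products) - sum(dH_f reactants)
dH_rxn = -279.31 - (-210.75)
dH_rxn = -68.56 kJ:

-68.56 kJ


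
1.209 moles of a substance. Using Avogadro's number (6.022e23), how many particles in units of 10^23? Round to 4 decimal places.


N = n * NA, then divide by 1e23 for the requested units.
N / 1e23 = n * 6.022
N / 1e23 = 1.209 * 6.022
N / 1e23 = 7.280598, rounded to 4 dp:

7.2806


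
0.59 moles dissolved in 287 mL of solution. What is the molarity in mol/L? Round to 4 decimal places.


Convert volume to liters: V_L = V_mL / 1000.
V_L = 287 / 1000 = 0.287 L
M = n / V_L = 0.59 / 0.287
M = 2.05574913 mol/L, rounded to 4 dp:

2.0557 mol/L


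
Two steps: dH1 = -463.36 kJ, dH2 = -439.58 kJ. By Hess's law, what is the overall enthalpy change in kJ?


Hess's law: enthalpy is a state function, so add the step enthalpies.
dH_total = dH1 + dH2 = -463.36 + (-439.58)
dH_total = -902.94 kJ:

-902.94 kJ


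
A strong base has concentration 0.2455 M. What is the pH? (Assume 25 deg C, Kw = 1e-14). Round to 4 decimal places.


A strong base dissociates completely, so [OH-] equals the given concentration.
pOH = -log10([OH-]) = -log10(0.2455) = 0.609949
pH = 14 - pOH = 14 - 0.609949
pH = 13.390051, rounded to 4 dp:

13.3901


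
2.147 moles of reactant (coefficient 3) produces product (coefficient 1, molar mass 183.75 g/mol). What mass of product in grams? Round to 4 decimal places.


Use the coefficient ratio to convert reactant moles to product moles, then multiply by the product's molar mass.
moles_P = moles_R * (coeff_P / coeff_R) = 2.147 * (1/3) = 0.715667
mass_P = moles_P * M_P = 0.715667 * 183.75
mass_P = 131.50381125 g, rounded to 4 dp:

131.5038 g


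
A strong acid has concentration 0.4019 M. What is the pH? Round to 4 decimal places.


A strong acid dissociates completely, so [H+] equals the given concentration.
pH = -log10([H+]) = -log10(0.4019)
pH = 0.39588199, rounded to 4 dp:

0.3959


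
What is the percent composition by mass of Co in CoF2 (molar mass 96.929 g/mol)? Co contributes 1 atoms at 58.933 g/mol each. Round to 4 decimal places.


pct = 100 * (n_elem * M_elem) / M_total
mass_contribution = 1 * 58.933 = 58.933 g/mol
pct = 100 * 58.933 / 96.929
pct = 60.80017332 %, rounded to 4 dp:

60.8002 %


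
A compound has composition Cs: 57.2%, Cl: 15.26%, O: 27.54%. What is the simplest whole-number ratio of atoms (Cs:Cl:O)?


Assume 100 g of compound, divide each mass% by atomic mass to get moles, then normalize by the smallest to get a raw atom ratio.
Moles per 100 g: Cs: 57.2/132.905 = 0.4304, Cl: 15.26/35.453 = 0.4304, O: 27.54/15.999 = 1.7214
Raw ratio (divide by min = 0.4304): Cs: 1.0, Cl: 1.0, O: 4.0
Multiply by 1 to clear fractions: Cs: 1.0 ~= 1, Cl: 1.0 ~= 1, O: 4.0 ~= 4
Reduce by GCD to get the simplest whole-number ratio:

1:1:4


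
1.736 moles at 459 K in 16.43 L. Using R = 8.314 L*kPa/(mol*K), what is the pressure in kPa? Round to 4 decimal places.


PV = nRT, solve for P = nRT / V.
nRT = 1.736 * 8.314 * 459 = 6624.7947
P = 6624.7947 / 16.43
P = 403.21331102 kPa, rounded to 4 dp:

403.2133 kPa


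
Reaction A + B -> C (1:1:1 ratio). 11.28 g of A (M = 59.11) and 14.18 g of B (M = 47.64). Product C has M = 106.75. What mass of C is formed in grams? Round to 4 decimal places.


Find moles of each reactant; the smaller value is the limiting reagent in a 1:1:1 reaction, so moles_C equals moles of the limiter.
n_A = mass_A / M_A = 11.28 / 59.11 = 0.190831 mol
n_B = mass_B / M_B = 14.18 / 47.64 = 0.297649 mol
Limiting reagent: A (smaller), n_limiting = 0.190831 mol
mass_C = n_limiting * M_C = 0.190831 * 106.75
mass_C = 20.37120925 g, rounded to 4 dp:

20.3712 g


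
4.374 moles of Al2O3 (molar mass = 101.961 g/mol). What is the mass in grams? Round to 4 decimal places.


mass = n * M
mass = 4.374 * 101.961
mass = 445.977414 g, rounded to 4 dp:

445.9774 g


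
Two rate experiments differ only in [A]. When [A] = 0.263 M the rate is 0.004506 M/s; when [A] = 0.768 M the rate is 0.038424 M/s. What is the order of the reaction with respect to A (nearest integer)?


Rate is proportional to [A]^n, so rate2/rate1 = ([A]2/[A]1)^n. Take logs to solve for n.
rate2/rate1 = 0.038424 / 0.004506 = 8.5273
[A]2/[A]1 = 0.768 / 0.263 = 2.9202
n = ln(8.5273) / ln(2.9202) = 2.0
Nearest integer order:

2


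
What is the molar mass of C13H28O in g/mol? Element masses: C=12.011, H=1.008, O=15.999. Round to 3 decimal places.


M = sum(count * atomic_mass) over atoms.
M = 13*12.011 + 28*1.008 + 1*15.999
M = 156.143 + 28.224 + 15.999
M = 200.366 g/mol, rounded to 3 dp:

200.366 g/mol


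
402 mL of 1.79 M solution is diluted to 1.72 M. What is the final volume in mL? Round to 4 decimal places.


Dilution: M1*V1 = M2*V2, solve for V2.
V2 = M1*V1 / M2
V2 = 1.79 * 402 / 1.72
V2 = 719.58 / 1.72
V2 = 418.36046512 mL, rounded to 4 dp:

418.3605 mL


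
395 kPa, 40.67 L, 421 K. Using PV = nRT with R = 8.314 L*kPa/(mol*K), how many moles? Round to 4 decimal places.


PV = nRT, solve for n = PV / (RT).
PV = 395 * 40.67 = 16064.65
RT = 8.314 * 421 = 3500.194
n = 16064.65 / 3500.194
n = 4.5896456 mol, rounded to 4 dp:

4.5896 mol
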